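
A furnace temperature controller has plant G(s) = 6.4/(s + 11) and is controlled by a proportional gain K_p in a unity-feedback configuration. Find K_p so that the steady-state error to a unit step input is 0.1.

K_p = 15.5

The loop is type 0, so e_ss(step) = 1/(1 + K_pos) with K_pos = K_p·G(0).
G(0) = 0.5818. Require 1/(1 + K_p·0.5818) = 0.1, so 1 + 0.5818·K_p = 10.
K_p = (10 − 1)/0.5818 = 15.5.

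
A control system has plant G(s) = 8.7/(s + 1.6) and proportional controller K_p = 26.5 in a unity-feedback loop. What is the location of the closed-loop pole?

Closed-loop transfer function: T(s) = K_p·G(s)/(1 + K_p·G(s)) = 230.5/(s + 1.6 + 230.5) = 230.5/(s + 232.1).
The closed-loop pole is at s = −232.1.

s = -232.1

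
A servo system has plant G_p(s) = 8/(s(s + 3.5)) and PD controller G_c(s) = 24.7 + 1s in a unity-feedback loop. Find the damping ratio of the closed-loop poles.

Forward path: (24.7 + 1s)·8/(s(s+3.5)). The closed-loop characteristic equation is s² + (3.5 + 8·1)s + 8·24.7 = 0.
That is s² + 11.5s + 197.6 = 0, so ω_n = 14.06 rad/s and ζ = 11.5/(2·14.06) = 0.409.

ζ = 0.409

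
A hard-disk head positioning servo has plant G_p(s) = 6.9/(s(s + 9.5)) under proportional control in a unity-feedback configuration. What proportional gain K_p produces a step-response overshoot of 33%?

K_p = 29.5

From %OS = 100·exp(−πζ/√(1−ζ²)) = 33%, ζ = −ln(0.33)/√(π²+ln²(0.33)) = 0.3328.
Characteristic equation s² + 9.5s + 6.9K_p = 0 gives ζ = 9.5/(2√(6.9K_p)).
Setting ζ = 0.3328: √(6.9K_p) = 9.5/(2·0.3328) = 14.27, so K_p = 203.7/6.9 = 29.5.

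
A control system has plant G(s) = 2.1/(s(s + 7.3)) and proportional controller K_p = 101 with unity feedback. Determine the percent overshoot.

From 1 + K_pG(s) = 0: s² + 7.3s + 212.1 = 0 ⇒ ω_n = 14.56, ζ = 0.2506.
%OS = 100·exp(−πζ/√(1−ζ²)) = 100·exp(−π·0.2506/√0.9372) = 44.3%.

44.3%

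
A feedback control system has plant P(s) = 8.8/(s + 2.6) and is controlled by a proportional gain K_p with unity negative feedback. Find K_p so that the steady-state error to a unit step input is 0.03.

K_p = 9.55

The loop is type 0, so e_ss(step) = 1/(1 + K_pos) with K_pos = K_p·P(0).
P(0) = 3.385. Require 1/(1 + K_p·3.385) = 0.03, so 1 + 3.385·K_p = 33.33.
K_p = (33.33 − 1)/3.385 = 9.55.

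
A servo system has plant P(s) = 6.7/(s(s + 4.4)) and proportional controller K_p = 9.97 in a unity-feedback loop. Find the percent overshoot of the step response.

Closed-loop characteristic equation: s² + 4.4s + 66.8 = 0, so ω_n = 8.173 rad/s and ζ = 4.4/(2·8.173) = 0.2692.
%OS = 100·exp(−πζ/√(1−ζ²)) = 100·exp(−π·0.2692/√0.9275) = 41.6%.

41.6%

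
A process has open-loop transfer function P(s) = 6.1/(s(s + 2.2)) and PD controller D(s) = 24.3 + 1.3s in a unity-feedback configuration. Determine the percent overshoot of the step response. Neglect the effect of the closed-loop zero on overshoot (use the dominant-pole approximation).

23.8%

Forward path: (24.3 + 1.3s)·6.1/(s(s+2.2)). The closed-loop characteristic equation is s² + (2.2 + 6.1·1.3)s + 6.1·24.3 = 0.
That is s² + 10.13s + 148.2 = 0, so ω_n = 12.17 rad/s and ζ = 10.13/(2·12.17) = 0.416.
%OS = 100·exp(−πζ/√(1−ζ²)) = 23.8%.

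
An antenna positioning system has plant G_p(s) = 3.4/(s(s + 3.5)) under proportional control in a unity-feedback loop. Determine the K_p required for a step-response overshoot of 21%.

From %OS = 100·exp(−πζ/√(1−ζ²)) = 21%, ζ = −ln(0.21)/√(π²+ln²(0.21)) = 0.4449.
Characteristic equation s² + 3.5s + 3.4K_p = 0 gives ζ = 3.5/(2√(3.4K_p)).
Setting ζ = 0.4449: √(3.4K_p) = 3.5/(2·0.4449) = 3.933, so K_p = 15.47/3.4 = 4.55.

K_p = 4.55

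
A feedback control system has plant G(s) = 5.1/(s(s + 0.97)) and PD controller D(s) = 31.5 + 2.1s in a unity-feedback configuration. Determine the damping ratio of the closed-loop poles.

ζ = 0.461

Forward path: (31.5 + 2.1s)·5.1/(s(s+0.97)). The closed-loop characteristic equation is s² + (0.97 + 5.1·2.1)s + 5.1·31.5 = 0.
That is s² + 11.68s + 160.6 = 0, so ω_n = 12.67 rad/s and ζ = 11.68/(2·12.67) = 0.4608.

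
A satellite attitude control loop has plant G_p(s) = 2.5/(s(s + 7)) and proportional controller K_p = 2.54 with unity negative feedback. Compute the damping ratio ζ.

ζ = 1.39

The closed-loop denominator is s(s+7) + 2.54·2.5 = s² + 7s + 6.35.
So ω_n² = 6.35 ⇒ ω_n = 2.52 rad/s, and ζ = 7/(2ω_n) = 1.39.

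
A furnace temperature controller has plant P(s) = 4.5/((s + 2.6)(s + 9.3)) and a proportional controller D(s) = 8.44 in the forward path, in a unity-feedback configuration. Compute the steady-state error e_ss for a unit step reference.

0.389

The loop is type 0. Static position error constant K_pos = D(0)·P(0) = 8.44·0.1861 = 1.571.
Steady-state error to a unit step: e_ss = 1/(1+K_pos) = 1/2.571 = 0.389.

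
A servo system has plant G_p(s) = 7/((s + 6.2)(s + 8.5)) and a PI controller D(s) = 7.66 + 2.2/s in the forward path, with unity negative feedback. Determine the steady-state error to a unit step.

0

The open loop D(s)G_p(s) has a pole at the origin (type 1), so the static position error constant is infinite and e_ss = 1/(1+∞) = 0.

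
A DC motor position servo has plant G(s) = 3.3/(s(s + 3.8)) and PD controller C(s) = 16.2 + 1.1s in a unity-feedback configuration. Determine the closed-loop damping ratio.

ζ = 0.508

Forward path: (16.2 + 1.1s)·3.3/(s(s+3.8)). The closed-loop characteristic equation is s² + (3.8 + 3.3·1.1)s + 3.3·16.2 = 0.
That is s² + 7.43s + 53.46 = 0, so ω_n = 7.312 rad/s and ζ = 7.43/(2·7.312) = 0.5081.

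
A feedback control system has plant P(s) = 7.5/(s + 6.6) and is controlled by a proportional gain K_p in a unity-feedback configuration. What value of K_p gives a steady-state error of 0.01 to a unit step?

For a type-0 loop with proportional control, e_ss = 1/(1 + K_p·P(0)).
P(0) = 1.136. Require 1/(1 + K_p·1.136) = 0.01, so 1 + 1.136·K_p = 100.
K_p = (100 − 1)/1.136 = 87.1.

K_p = 87.1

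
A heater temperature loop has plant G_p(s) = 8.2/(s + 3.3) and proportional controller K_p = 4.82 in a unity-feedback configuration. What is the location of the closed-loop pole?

Closed-loop transfer function: T(s) = K_p·G_p(s)/(1 + K_p·G_p(s)) = 39.52/(s + 3.3 + 39.52) = 39.52/(s + 42.82).
The closed-loop pole is at s = −42.82.

s = -42.82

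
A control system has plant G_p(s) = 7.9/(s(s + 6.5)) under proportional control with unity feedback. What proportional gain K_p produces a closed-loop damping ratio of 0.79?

Closed-loop characteristic equation: s² + 6.5s + K_p·7.9 = 0.
So ω_n = √(7.9K_p) and 2ζω_n = 6.5, giving ζ = 6.5/(2√(7.9K_p)).
Setting ζ = 0.79: √(7.9K_p) = 6.5/(2·0.79) = 4.114, so K_p = 16.92/7.9 = 2.14.

K_p = 2.14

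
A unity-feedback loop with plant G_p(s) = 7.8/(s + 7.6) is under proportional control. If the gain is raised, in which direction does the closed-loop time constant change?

decrease

The closed-loop bandwidth 7.6+K_p·7.8 grows with K_p, so τ shrinks.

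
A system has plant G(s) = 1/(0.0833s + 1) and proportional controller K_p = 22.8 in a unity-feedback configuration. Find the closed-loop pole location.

s = -285.7

Closed loop: T(s) = K_p·G/(1+K_p·G) = 22.8/(0.0833s + 1 + 22.8), with pole at s = −(1 + 22.8)/0.0833 = −285.7.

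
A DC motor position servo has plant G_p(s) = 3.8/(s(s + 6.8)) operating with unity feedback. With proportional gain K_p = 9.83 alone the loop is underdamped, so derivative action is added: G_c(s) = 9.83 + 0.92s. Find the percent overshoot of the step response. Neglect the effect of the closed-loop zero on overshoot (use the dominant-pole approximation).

0.738%

Forward path: (9.83 + 0.92s)·3.8/(s(s+6.8)). The closed-loop characteristic equation is s² + (6.8 + 3.8·0.92)s + 3.8·9.83 = 0.
That is s² + 10.3s + 37.35 = 0, so ω_n = 6.112 rad/s and ζ = 10.3/(2·6.112) = 0.8423.
%OS = 100·exp(−πζ/√(1−ζ²)) = 0.738%.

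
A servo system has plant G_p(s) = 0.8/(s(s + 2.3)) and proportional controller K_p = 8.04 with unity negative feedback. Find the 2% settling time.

T_s ≈ 3.48 s

From 1 + K_pG_p(s) = 0: s² + 2.3s + 6.432 = 0 ⇒ ω_n = 2.536, ζ = 0.4534.
2% settling time T_s ≈ 4/(ζω_n) = 4/1.15 = 3.48 s.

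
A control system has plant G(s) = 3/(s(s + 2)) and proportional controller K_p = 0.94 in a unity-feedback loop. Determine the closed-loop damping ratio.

ζ = 0.595

1 + K_p·G(s) = 0 gives s² + 2s + 2.82 = 0.
So ω_n² = 2.82 ⇒ ω_n = 1.679 rad/s, and ζ = 2/(2ω_n) = 0.595.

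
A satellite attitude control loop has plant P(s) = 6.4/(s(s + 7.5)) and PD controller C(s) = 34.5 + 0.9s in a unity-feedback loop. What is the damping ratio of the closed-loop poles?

ζ = 0.446

Forward path: (34.5 + 0.9s)·6.4/(s(s+7.5)). The closed-loop characteristic equation is s² + (7.5 + 6.4·0.9)s + 6.4·34.5 = 0.
That is s² + 13.26s + 220.8 = 0, so ω_n = 14.86 rad/s and ζ = 13.26/(2·14.86) = 0.4462.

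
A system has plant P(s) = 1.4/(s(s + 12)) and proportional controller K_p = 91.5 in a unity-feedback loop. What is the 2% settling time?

T_s ≈ 0.667 s

Closed-loop characteristic equation: s² + 12s + 128.1 = 0, so ω_n = 11.32 rad/s and ζ = 12/(2·11.32) = 0.5301.
2% settling time T_s ≈ 4/(ζω_n) = 4/6 = 0.667 s.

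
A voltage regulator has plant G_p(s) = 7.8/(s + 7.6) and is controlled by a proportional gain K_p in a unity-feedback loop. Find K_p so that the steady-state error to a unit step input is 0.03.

For a type-0 loop with proportional control, e_ss = 1/(1 + K_p·G_p(0)).
G_p(0) = 1.026. Require 1/(1 + K_p·1.026) = 0.03, so 1 + 1.026·K_p = 33.33.
K_p = (33.33 − 1)/1.026 = 31.5.

K_p = 31.5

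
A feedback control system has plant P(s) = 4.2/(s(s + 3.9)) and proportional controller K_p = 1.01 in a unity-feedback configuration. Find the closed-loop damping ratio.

The closed-loop denominator is s(s+3.9) + 1.01·4.2 = s² + 3.9s + 4.242.
So ω_n² = 4.242 ⇒ ω_n = 2.06 rad/s, and ζ = 3.9/(2ω_n) = 0.947.

ζ = 0.947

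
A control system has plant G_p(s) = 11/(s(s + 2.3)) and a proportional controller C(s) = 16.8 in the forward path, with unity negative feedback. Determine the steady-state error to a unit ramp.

0.0124

The loop has one pole at the origin (type 1). Velocity error constant K_v = lim_{s→0} s·C(s)G_p(s) = 16.8·11/2.3 = 80.35.
Steady-state error to a unit ramp: e_ss = 1/K_v = 0.0124.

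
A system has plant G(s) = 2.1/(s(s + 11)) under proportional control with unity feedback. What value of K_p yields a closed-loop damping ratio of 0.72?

K_p = 27.8

Closed-loop characteristic equation: s² + 11s + K_p·2.1 = 0.
So ω_n = √(2.1K_p) and 2ζω_n = 11, giving ζ = 11/(2√(2.1K_p)).
Setting ζ = 0.72: √(2.1K_p) = 11/(2·0.72) = 7.639, so K_p = 58.35/2.1 = 27.8.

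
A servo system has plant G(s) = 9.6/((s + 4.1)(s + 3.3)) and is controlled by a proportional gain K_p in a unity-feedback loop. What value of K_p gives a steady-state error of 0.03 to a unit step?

K_p = 45.6

The loop is type 0, so e_ss(step) = 1/(1 + K_pos) with K_pos = K_p·G(0).
G(0) = 0.7095. Require 1/(1 + K_p·0.7095) = 0.03, so 1 + 0.7095·K_p = 33.33.
K_p = (33.33 − 1)/0.7095 = 45.6.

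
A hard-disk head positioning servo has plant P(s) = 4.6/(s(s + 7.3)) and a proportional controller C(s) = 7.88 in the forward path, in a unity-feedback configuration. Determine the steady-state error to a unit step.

0

The open loop C(s)P(s) has a pole at the origin (type 1), so the static position error constant is infinite and e_ss = 1/(1+∞) = 0.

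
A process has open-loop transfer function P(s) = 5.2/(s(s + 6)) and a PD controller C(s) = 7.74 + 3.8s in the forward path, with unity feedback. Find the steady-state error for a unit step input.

0

The open loop C(s)P(s) has a pole at the origin (type 1), so the static position error constant is infinite and e_ss = 1/(1+∞) = 0.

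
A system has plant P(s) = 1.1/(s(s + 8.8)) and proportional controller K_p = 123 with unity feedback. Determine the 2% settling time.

T_s ≈ 0.909 s

From 1 + K_pP(s) = 0: s² + 8.8s + 135.3 = 0 ⇒ ω_n = 11.63, ζ = 0.3783.
2% settling time T_s ≈ 4/(ζω_n) = 4/4.4 = 0.909 s.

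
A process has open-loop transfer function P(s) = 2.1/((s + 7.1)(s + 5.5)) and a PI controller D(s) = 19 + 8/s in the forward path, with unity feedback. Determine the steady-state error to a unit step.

The open loop D(s)P(s) has a pole at the origin (type 1), so the static position error constant is infinite and e_ss = 1/(1+∞) = 0.

0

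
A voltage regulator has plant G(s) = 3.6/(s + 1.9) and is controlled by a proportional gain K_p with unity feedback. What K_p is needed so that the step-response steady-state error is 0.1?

For a type-0 loop with proportional control, e_ss = 1/(1 + K_p·G(0)).
G(0) = 1.895. Require 1/(1 + K_p·1.895) = 0.1, so 1 + 1.895·K_p = 10.
K_p = (10 − 1)/1.895 = 4.75.

K_p = 4.75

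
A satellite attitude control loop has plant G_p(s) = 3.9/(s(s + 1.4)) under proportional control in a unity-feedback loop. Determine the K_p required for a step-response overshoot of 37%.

K_p = 1.38

From %OS = 100·exp(−πζ/√(1−ζ²)) = 37%, ζ = −ln(0.37)/√(π²+ln²(0.37)) = 0.3017.
Characteristic equation s² + 1.4s + 3.9K_p = 0 gives ζ = 1.4/(2√(3.9K_p)).
Setting ζ = 0.3017: √(3.9K_p) = 1.4/(2·0.3017) = 2.32, so K_p = 5.382/3.9 = 1.38.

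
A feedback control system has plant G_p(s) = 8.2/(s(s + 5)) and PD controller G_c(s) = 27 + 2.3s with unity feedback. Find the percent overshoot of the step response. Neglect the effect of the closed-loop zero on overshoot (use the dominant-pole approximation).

Forward path: (27 + 2.3s)·8.2/(s(s+5)). The closed-loop characteristic equation is s² + (5 + 8.2·2.3)s + 8.2·27 = 0.
That is s² + 23.86s + 221.4 = 0, so ω_n = 14.88 rad/s and ζ = 23.86/(2·14.88) = 0.8018.
%OS = 100·exp(−πζ/√(1−ζ²)) = 1.48%.

1.48%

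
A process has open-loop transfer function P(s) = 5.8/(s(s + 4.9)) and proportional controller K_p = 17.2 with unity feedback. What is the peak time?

T_p = 0.324 s

The closed-loop denominator s² + 4.9s + 99.76 gives ω_n = √99.76 = 9.988 and ζ = 4.9/(2ω_n) = 0.2453.
Damped frequency ω_d = ω_n√(1−ζ²) = 9.683 rad/s, so peak time T_p = π/ω_d = 0.324 s.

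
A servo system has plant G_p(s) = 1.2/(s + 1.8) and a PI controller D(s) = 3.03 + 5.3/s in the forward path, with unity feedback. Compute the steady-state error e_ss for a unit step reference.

The open loop D(s)G_p(s) has a pole at the origin (type 1), so the static position error constant is infinite and e_ss = 1/(1+∞) = 0.

0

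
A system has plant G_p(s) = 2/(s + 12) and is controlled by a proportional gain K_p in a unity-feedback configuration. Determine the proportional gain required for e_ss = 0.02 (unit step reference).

K_p = 294

Steady-state error for a unit step on this type-0 loop is 1/(1 + K_p·G_p(0)).
G_p(0) = 0.1667. Require 1/(1 + K_p·0.1667) = 0.02, so 1 + 0.1667·K_p = 50.
K_p = (50 − 1)/0.1667 = 294.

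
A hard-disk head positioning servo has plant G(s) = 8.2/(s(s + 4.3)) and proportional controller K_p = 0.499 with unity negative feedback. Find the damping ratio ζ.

ζ = 1.06

The closed-loop denominator is s(s+4.3) + 0.499·8.2 = s² + 4.3s + 4.092.
Matching s² + 2ζω_n s + ω_n²: ω_n = √4.092 = 2.023 rad/s and 2ζω_n = 4.3, so ζ = 4.3/(2·2.023) = 1.06.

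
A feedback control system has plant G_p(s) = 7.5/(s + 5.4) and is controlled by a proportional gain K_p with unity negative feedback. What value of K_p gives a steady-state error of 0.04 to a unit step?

For a type-0 loop with proportional control, e_ss = 1/(1 + K_p·G_p(0)).
G_p(0) = 1.389. Require 1/(1 + K_p·1.389) = 0.04, so 1 + 1.389·K_p = 25.
K_p = (25 − 1)/1.389 = 17.3.

K_p = 17.3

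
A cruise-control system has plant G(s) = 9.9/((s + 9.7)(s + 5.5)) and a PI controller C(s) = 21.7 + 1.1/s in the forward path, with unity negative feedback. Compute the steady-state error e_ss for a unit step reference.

0

The open loop C(s)G(s) has a pole at the origin (type 1), so the static position error constant is infinite and e_ss = 1/(1+∞) = 0.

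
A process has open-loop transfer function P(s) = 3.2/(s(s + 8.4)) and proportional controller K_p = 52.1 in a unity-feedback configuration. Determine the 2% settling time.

From 1 + K_pP(s) = 0: s² + 8.4s + 166.7 = 0 ⇒ ω_n = 12.91, ζ = 0.3253.
2% settling time T_s ≈ 4/(ζω_n) = 4/4.2 = 0.952 s.

T_s ≈ 0.952 s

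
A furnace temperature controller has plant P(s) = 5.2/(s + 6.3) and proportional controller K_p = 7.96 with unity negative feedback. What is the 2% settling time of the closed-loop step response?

T_s ≈ 0.0839 s

Closed-loop transfer function: T(s) = K_p·P(s)/(1 + K_p·P(s)) = 41.39/(s + 6.3 + 41.39) = 41.39/(s + 47.69).
Time constant τ = 1/47.69 = 0.02097 s, so the 2% settling time is about 4τ = 0.0839 s.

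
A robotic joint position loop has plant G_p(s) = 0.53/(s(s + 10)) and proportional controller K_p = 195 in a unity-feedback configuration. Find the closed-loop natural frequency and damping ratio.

The closed-loop denominator is s(s+10) + 195·0.53 = s² + 10s + 103.4.
Matching s² + 2ζω_n s + ω_n²: ω_n = √103.4 = 10.17 rad/s and 2ζω_n = 10, so ζ = 10/(2·10.17) = 0.492.

ω_n = 10.2 rad/s, ζ = 0.492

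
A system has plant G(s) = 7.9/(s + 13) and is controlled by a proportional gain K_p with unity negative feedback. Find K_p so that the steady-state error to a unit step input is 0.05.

The loop is type 0, so e_ss(step) = 1/(1 + K_pos) with K_pos = K_p·G(0).
G(0) = 0.6077. Require 1/(1 + K_p·0.6077) = 0.05, so 1 + 0.6077·K_p = 20.
K_p = (20 − 1)/0.6077 = 31.3.

K_p = 31.3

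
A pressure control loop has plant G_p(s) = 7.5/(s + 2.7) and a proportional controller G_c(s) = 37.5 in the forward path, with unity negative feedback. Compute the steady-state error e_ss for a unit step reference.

The loop is type 0. Static position error constant K_pos = G_c(0)·G_p(0) = 37.5·2.778 = 104.2.
Steady-state error to a unit step: e_ss = 1/(1+K_pos) = 1/105.2 = 0.00951.

0.00951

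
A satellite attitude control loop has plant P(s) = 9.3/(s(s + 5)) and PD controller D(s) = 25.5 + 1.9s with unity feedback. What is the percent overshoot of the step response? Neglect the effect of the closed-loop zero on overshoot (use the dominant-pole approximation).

3.28%

Forward path: (25.5 + 1.9s)·9.3/(s(s+5)). The closed-loop characteristic equation is s² + (5 + 9.3·1.9)s + 9.3·25.5 = 0.
That is s² + 22.67s + 237.2 = 0, so ω_n = 15.4 rad/s and ζ = 22.67/(2·15.4) = 0.7361.
%OS = 100·exp(−πζ/√(1−ζ²)) = 3.28%.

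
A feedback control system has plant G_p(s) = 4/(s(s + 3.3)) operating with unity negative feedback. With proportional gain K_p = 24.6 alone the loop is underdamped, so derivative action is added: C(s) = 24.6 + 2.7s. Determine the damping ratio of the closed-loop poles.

Forward path: (24.6 + 2.7s)·4/(s(s+3.3)). The closed-loop characteristic equation is s² + (3.3 + 4·2.7)s + 4·24.6 = 0.
That is s² + 14.1s + 98.4 = 0, so ω_n = 9.92 rad/s and ζ = 14.1/(2·9.92) = 0.7107.

ζ = 0.711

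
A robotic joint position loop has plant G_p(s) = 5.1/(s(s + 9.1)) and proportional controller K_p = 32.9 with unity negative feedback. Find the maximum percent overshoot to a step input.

30.8%

From 1 + K_pG_p(s) = 0: s² + 9.1s + 167.8 = 0 ⇒ ω_n = 12.95, ζ = 0.3513.
%OS = 100·exp(−πζ/√(1−ζ²)) = 100·exp(−π·0.3513/√0.8766) = 30.8%.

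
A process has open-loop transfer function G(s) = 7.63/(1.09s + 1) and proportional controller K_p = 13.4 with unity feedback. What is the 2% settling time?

Closed loop: T(s) = K_p·G/(1+K_p·G) = 102.2/(1.09s + 1 + 102.2), with pole at s = −(1 + 102.2)/1.09 = −94.72.
τ = 1/94.72 = 0.01056 s, so 2% settling time ≈ 4τ = 0.0422 s.

T_s ≈ 0.0422 s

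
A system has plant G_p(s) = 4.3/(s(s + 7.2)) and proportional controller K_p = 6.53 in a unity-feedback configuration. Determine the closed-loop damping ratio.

ζ = 0.679

1 + K_p·G_p(s) = 0 gives s² + 7.2s + 28.08 = 0.
So ω_n² = 28.08 ⇒ ω_n = 5.299 rad/s, and ζ = 7.2/(2ω_n) = 0.679.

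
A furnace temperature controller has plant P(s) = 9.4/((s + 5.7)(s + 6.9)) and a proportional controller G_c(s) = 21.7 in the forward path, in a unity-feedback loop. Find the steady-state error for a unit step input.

0.162

The loop is type 0. Static position error constant K_pos = G_c(0)·P(0) = 21.7·0.239 = 5.186.
Steady-state error to a unit step: e_ss = 1/(1+K_pos) = 1/6.186 = 0.162.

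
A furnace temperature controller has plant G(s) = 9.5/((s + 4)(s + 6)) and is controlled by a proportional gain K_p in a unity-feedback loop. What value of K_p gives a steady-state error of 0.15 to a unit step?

For a type-0 loop with proportional control, e_ss = 1/(1 + K_p·G(0)).
G(0) = 0.3958. Require 1/(1 + K_p·0.3958) = 0.15, so 1 + 0.3958·K_p = 6.667.
K_p = (6.667 − 1)/0.3958 = 14.3.

K_p = 14.3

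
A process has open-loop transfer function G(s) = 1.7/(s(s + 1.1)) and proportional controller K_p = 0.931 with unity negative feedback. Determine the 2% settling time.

Closed-loop characteristic equation: s² + 1.1s + 1.583 = 0, so ω_n = 1.258 rad/s and ζ = 1.1/(2·1.258) = 0.4372.
2% settling time T_s ≈ 4/(ζω_n) = 4/0.55 = 7.27 s.

T_s ≈ 7.27 s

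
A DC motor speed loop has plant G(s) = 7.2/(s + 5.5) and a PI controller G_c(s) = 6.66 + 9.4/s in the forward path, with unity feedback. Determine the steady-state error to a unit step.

The open loop G_c(s)G(s) has a pole at the origin (type 1), so the static position error constant is infinite and e_ss = 1/(1+∞) = 0.

0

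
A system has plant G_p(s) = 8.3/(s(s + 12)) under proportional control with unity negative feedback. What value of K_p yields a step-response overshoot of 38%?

From %OS = 100·exp(−πζ/√(1−ζ²)) = 38%, ζ = −ln(0.38)/√(π²+ln²(0.38)) = 0.2943.
Characteristic equation s² + 12s + 8.3K_p = 0 gives ζ = 12/(2√(8.3K_p)).
Setting ζ = 0.2943: √(8.3K_p) = 12/(2·0.2943) = 20.38, so K_p = 415.5/8.3 = 50.1.

K_p = 50.1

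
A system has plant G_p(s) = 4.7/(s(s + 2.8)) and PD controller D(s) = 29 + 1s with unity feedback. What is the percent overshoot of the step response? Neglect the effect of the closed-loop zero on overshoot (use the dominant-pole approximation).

34.5%

Forward path: (29 + 1s)·4.7/(s(s+2.8)). The closed-loop characteristic equation is s² + (2.8 + 4.7·1)s + 4.7·29 = 0.
That is s² + 7.5s + 136.3 = 0, so ω_n = 11.67 rad/s and ζ = 7.5/(2·11.67) = 0.3212.
%OS = 100·exp(−πζ/√(1−ζ²)) = 34.5%.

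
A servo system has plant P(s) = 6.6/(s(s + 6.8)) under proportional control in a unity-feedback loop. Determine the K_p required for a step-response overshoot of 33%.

K_p = 15.8

From %OS = 100·exp(−πζ/√(1−ζ²)) = 33%, ζ = −ln(0.33)/√(π²+ln²(0.33)) = 0.3328.
Characteristic equation s² + 6.8s + 6.6K_p = 0 gives ζ = 6.8/(2√(6.6K_p)).
Setting ζ = 0.3328: √(6.6K_p) = 6.8/(2·0.3328) = 10.22, so K_p = 104.4/6.6 = 15.8.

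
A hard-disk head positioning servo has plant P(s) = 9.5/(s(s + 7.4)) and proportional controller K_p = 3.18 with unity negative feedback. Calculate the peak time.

T_p = 0.773 s

From 1 + K_pP(s) = 0: s² + 7.4s + 30.21 = 0 ⇒ ω_n = 5.496, ζ = 0.6732.
Damped frequency ω_d = ω_n√(1−ζ²) = 4.064 rad/s, so peak time T_p = π/ω_d = 0.773 s.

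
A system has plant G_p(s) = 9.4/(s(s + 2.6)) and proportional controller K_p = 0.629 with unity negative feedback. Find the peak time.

T_p = 1.53 s

Closed-loop characteristic equation: s² + 2.6s + 5.913 = 0, so ω_n = 2.432 rad/s and ζ = 2.6/(2·2.432) = 0.5346.
Damped frequency ω_d = ω_n√(1−ζ²) = 2.055 rad/s, so peak time T_p = π/ω_d = 1.53 s.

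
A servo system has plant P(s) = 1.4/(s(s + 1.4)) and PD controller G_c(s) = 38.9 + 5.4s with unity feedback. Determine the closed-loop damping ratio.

Forward path: (38.9 + 5.4s)·1.4/(s(s+1.4)). The closed-loop characteristic equation is s² + (1.4 + 1.4·5.4)s + 1.4·38.9 = 0.
That is s² + 8.96s + 54.46 = 0, so ω_n = 7.38 rad/s and ζ = 8.96/(2·7.38) = 0.6071.

ζ = 0.607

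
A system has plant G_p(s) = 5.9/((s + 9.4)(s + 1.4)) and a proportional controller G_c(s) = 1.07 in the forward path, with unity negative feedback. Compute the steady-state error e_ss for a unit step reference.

The loop is type 0. Static position error constant K_pos = G_c(0)·G_p(0) = 1.07·0.4483 = 0.4797.
Steady-state error to a unit step: e_ss = 1/(1+K_pos) = 1/1.48 = 0.676.

0.676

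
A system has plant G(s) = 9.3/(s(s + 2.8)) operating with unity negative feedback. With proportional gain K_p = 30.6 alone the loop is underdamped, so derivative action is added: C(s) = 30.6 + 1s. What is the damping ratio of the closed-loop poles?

Forward path: (30.6 + 1s)·9.3/(s(s+2.8)). The closed-loop characteristic equation is s² + (2.8 + 9.3·1)s + 9.3·30.6 = 0.
That is s² + 12.1s + 284.6 = 0, so ω_n = 16.87 rad/s and ζ = 12.1/(2·16.87) = 0.3586.

ζ = 0.359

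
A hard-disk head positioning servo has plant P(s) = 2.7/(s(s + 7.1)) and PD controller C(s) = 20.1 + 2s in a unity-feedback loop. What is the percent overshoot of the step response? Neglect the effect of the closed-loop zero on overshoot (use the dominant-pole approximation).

0.651%

Forward path: (20.1 + 2s)·2.7/(s(s+7.1)). The closed-loop characteristic equation is s² + (7.1 + 2.7·2)s + 2.7·20.1 = 0.
That is s² + 12.5s + 54.27 = 0, so ω_n = 7.367 rad/s and ζ = 12.5/(2·7.367) = 0.8484.
%OS = 100·exp(−πζ/√(1−ζ²)) = 0.651%.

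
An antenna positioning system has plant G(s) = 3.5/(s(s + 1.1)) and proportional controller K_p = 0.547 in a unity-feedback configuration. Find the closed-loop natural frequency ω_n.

ω_n = 1.38 rad/s

With unity feedback the closed-loop characteristic equation is s² + 1.1s + 0.547·3.5 = s² + 1.1s + 1.915 = 0.
So ω_n² = 1.915 ⇒ ω_n = 1.384 rad/s, and ζ = 1.1/(2ω_n) = 0.397.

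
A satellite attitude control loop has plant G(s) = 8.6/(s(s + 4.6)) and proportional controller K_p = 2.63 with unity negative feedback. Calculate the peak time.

The closed-loop denominator s² + 4.6s + 22.62 gives ω_n = √22.62 = 4.756 and ζ = 4.6/(2ω_n) = 0.4836.
Damped frequency ω_d = ω_n√(1−ζ²) = 4.163 rad/s, so peak time T_p = π/ω_d = 0.755 s.

T_p = 0.755 s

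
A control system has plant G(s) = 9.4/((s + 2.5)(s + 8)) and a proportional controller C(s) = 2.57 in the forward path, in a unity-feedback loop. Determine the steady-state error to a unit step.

0.453

The loop is type 0. Static position error constant K_pos = C(0)·G(0) = 2.57·0.47 = 1.208.
Steady-state error to a unit step: e_ss = 1/(1+K_pos) = 1/2.208 = 0.453.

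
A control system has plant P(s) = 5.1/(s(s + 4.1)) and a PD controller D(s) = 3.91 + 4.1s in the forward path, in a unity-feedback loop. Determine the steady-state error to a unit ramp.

0.206

The loop has one pole at the origin (type 1). Velocity error constant K_v = lim_{s→0} s·D(s)P(s) = 3.91·5.1/4.1 = 4.864.
Steady-state error to a unit ramp: e_ss = 1/K_v = 0.206.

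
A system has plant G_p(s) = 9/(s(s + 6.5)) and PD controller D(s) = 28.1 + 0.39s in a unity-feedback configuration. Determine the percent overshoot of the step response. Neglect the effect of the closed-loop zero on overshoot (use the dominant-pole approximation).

35.3%

Forward path: (28.1 + 0.39s)·9/(s(s+6.5)). The closed-loop characteristic equation is s² + (6.5 + 9·0.39)s + 9·28.1 = 0.
That is s² + 10.01s + 252.9 = 0, so ω_n = 15.9 rad/s and ζ = 10.01/(2·15.9) = 0.3147.
%OS = 100·exp(−πζ/√(1−ζ²)) = 35.3%.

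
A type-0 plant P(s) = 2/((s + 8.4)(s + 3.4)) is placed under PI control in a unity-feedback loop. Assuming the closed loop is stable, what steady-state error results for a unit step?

0

The PI controller's integrator makes the forward path type 1, so e_ss to a step is zero.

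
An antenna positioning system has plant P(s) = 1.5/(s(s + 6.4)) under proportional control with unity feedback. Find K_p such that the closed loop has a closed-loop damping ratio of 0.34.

Closed-loop characteristic equation: s² + 6.4s + K_p·1.5 = 0.
So ω_n = √(1.5K_p) and 2ζω_n = 6.4, giving ζ = 6.4/(2√(1.5K_p)).
Setting ζ = 0.34: √(1.5K_p) = 6.4/(2·0.34) = 9.412, so K_p = 88.58/1.5 = 59.1.

K_p = 59.1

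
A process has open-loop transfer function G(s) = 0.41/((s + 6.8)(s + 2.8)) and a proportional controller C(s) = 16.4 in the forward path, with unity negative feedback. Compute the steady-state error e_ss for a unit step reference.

0.739

The loop is type 0. Static position error constant K_pos = C(0)·G(0) = 16.4·0.02153 = 0.3532.
Steady-state error to a unit step: e_ss = 1/(1+K_pos) = 1/1.353 = 0.739.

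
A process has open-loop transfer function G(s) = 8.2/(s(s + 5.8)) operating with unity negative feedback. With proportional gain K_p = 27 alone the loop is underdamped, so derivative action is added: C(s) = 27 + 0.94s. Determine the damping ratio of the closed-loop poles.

Forward path: (27 + 0.94s)·8.2/(s(s+5.8)). The closed-loop characteristic equation is s² + (5.8 + 8.2·0.94)s + 8.2·27 = 0.
That is s² + 13.51s + 221.4 = 0, so ω_n = 14.88 rad/s and ζ = 13.51/(2·14.88) = 0.4539.

ζ = 0.454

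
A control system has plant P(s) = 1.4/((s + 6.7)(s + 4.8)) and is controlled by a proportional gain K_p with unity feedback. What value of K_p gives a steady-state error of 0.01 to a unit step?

K_p = 2270

For a type-0 loop with proportional control, e_ss = 1/(1 + K_p·P(0)).
P(0) = 0.04353. Require 1/(1 + K_p·0.04353) = 0.01, so 1 + 0.04353·K_p = 100.
K_p = (100 − 1)/0.04353 = 2270.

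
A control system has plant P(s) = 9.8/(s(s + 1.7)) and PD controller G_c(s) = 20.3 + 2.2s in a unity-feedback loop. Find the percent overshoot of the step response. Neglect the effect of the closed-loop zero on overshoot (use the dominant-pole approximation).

1.03%

Forward path: (20.3 + 2.2s)·9.8/(s(s+1.7)). The closed-loop characteristic equation is s² + (1.7 + 9.8·2.2)s + 9.8·20.3 = 0.
That is s² + 23.26s + 198.9 = 0, so ω_n = 14.1 rad/s and ζ = 23.26/(2·14.1) = 0.8246.
%OS = 100·exp(−πζ/√(1−ζ²)) = 1.03%.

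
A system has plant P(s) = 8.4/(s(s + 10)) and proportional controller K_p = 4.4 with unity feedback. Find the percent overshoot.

1.07%

The closed-loop denominator s² + 10s + 36.96 gives ω_n = √36.96 = 6.079 and ζ = 10/(2ω_n) = 0.8224.
%OS = 100·exp(−πζ/√(1−ζ²)) = 100·exp(−π·0.8224/√0.3236) = 1.07%.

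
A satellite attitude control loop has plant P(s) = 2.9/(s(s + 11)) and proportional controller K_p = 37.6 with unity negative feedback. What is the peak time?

Closed-loop characteristic equation: s² + 11s + 109 = 0, so ω_n = 10.44 rad/s and ζ = 11/(2·10.44) = 0.5267.
Damped frequency ω_d = ω_n√(1−ζ²) = 8.876 rad/s, so peak time T_p = π/ω_d = 0.354 s.

T_p = 0.354 s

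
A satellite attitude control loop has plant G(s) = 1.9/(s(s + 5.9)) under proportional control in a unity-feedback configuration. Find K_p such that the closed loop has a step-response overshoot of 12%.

K_p = 14.6

From %OS = 100·exp(−πζ/√(1−ζ²)) = 12%, ζ = −ln(0.12)/√(π²+ln²(0.12)) = 0.5594.
Characteristic equation s² + 5.9s + 1.9K_p = 0 gives ζ = 5.9/(2√(1.9K_p)).
Setting ζ = 0.5594: √(1.9K_p) = 5.9/(2·0.5594) = 5.273, so K_p = 27.81/1.9 = 14.6.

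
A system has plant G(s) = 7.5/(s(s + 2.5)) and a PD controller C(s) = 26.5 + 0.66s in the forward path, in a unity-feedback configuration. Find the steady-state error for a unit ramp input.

0.0126

The loop has one pole at the origin (type 1). Velocity error constant K_v = lim_{s→0} s·C(s)G(s) = 26.5·7.5/2.5 = 79.5.
Steady-state error to a unit ramp: e_ss = 1/K_v = 0.0126.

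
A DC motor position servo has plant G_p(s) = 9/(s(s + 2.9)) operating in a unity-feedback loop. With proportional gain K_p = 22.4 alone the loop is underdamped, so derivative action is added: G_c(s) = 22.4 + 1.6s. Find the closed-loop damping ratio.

ζ = 0.609

Forward path: (22.4 + 1.6s)·9/(s(s+2.9)). The closed-loop characteristic equation is s² + (2.9 + 9·1.6)s + 9·22.4 = 0.
That is s² + 17.3s + 201.6 = 0, so ω_n = 14.2 rad/s and ζ = 17.3/(2·14.2) = 0.6092.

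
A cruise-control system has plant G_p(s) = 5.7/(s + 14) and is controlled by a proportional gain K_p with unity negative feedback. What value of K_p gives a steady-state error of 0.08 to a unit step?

K_p = 28.2

Steady-state error for a unit step on this type-0 loop is 1/(1 + K_p·G_p(0)).
G_p(0) = 0.4071. Require 1/(1 + K_p·0.4071) = 0.08, so 1 + 0.4071·K_p = 12.5.
K_p = (12.5 − 1)/0.4071 = 28.2.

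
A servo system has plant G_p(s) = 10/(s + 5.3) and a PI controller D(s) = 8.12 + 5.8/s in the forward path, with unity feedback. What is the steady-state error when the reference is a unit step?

The open loop D(s)G_p(s) has a pole at the origin (type 1), so the static position error constant is infinite and e_ss = 1/(1+∞) = 0.

0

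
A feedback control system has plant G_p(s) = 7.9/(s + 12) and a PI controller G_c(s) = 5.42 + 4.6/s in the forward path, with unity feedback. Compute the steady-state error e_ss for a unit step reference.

0

The open loop G_c(s)G_p(s) has a pole at the origin (type 1), so the static position error constant is infinite and e_ss = 1/(1+∞) = 0.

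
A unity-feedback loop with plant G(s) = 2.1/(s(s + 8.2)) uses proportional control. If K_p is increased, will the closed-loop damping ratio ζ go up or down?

decrease

ζ = 8.2/(2√(2.1K_p)); increasing K_p raises the denominator, so ζ falls.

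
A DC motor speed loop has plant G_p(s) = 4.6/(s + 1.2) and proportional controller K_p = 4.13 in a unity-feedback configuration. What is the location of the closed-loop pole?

s = -20.2

Closed-loop transfer function: T(s) = K_p·G_p(s)/(1 + K_p·G_p(s)) = 19/(s + 1.2 + 19) = 19/(s + 20.2).
The closed-loop pole is at s = −20.2.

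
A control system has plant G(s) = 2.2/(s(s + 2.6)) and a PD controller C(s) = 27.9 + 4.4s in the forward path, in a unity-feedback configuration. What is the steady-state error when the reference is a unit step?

0

The open loop C(s)G(s) has a pole at the origin (type 1), so the static position error constant is infinite and e_ss = 1/(1+∞) = 0.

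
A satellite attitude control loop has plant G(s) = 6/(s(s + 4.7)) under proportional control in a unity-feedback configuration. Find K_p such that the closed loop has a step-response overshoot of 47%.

From %OS = 100·exp(−πζ/√(1−ζ²)) = 47%, ζ = −ln(0.47)/√(π²+ln²(0.47)) = 0.2337.
Characteristic equation s² + 4.7s + 6K_p = 0 gives ζ = 4.7/(2√(6K_p)).
Setting ζ = 0.2337: √(6K_p) = 4.7/(2·0.2337) = 10.06, so K_p = 101.1/6 = 16.9.

K_p = 16.9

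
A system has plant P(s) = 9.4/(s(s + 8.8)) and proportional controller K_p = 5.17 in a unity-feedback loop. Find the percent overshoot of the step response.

From 1 + K_pP(s) = 0: s² + 8.8s + 48.6 = 0 ⇒ ω_n = 6.971, ζ = 0.6312.
%OS = 100·exp(−πζ/√(1−ζ²)) = 100·exp(−π·0.6312/√0.6016) = 7.76%.

7.76%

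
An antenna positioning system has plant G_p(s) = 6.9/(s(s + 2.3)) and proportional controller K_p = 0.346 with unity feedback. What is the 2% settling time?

T_s ≈ 3.48 s

Closed-loop characteristic equation: s² + 2.3s + 2.387 = 0, so ω_n = 1.545 rad/s and ζ = 2.3/(2·1.545) = 0.7443.
2% settling time T_s ≈ 4/(ζω_n) = 4/1.15 = 3.48 s.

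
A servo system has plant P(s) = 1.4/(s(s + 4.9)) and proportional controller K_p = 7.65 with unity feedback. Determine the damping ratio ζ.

ζ = 0.749

The closed-loop denominator is s(s+4.9) + 7.65·1.4 = s² + 4.9s + 10.71.
Matching s² + 2ζω_n s + ω_n²: ω_n = √10.71 = 3.273 rad/s and 2ζω_n = 4.9, so ζ = 4.9/(2·3.273) = 0.749.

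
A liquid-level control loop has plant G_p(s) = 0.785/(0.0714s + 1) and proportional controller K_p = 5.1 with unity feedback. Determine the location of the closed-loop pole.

Closed loop: T(s) = K_p·G_p/(1+K_p·G_p) = 4.003/(0.0714s + 1 + 4.003), with pole at s = −(1 + 4.003)/0.0714 = −70.08.

s = -70.08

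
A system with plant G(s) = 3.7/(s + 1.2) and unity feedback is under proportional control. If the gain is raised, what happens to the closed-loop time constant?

decrease

Closed-loop pole is at s = −(1.2+K_p·3.7); larger K_p moves it further left, so τ = 1/(1.2+K_p·3.7) decreases.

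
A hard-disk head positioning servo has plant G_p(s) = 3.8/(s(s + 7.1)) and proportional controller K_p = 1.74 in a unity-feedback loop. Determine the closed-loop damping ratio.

ζ = 1.38

1 + K_p·G_p(s) = 0 gives s² + 7.1s + 6.612 = 0.
Matching s² + 2ζω_n s + ω_n²: ω_n = √6.612 = 2.571 rad/s and 2ζω_n = 7.1, so ζ = 7.1/(2·2.571) = 1.38.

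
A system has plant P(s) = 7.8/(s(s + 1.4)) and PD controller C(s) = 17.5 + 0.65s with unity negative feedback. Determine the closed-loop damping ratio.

Forward path: (17.5 + 0.65s)·7.8/(s(s+1.4)). The closed-loop characteristic equation is s² + (1.4 + 7.8·0.65)s + 7.8·17.5 = 0.
That is s² + 6.47s + 136.5 = 0, so ω_n = 11.68 rad/s and ζ = 6.47/(2·11.68) = 0.2769.

ζ = 0.277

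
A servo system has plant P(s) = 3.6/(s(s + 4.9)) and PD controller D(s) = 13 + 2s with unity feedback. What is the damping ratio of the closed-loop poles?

Forward path: (13 + 2s)·3.6/(s(s+4.9)). The closed-loop characteristic equation is s² + (4.9 + 3.6·2)s + 3.6·13 = 0.
That is s² + 12.1s + 46.8 = 0, so ω_n = 6.841 rad/s and ζ = 12.1/(2·6.841) = 0.8844.

ζ = 0.884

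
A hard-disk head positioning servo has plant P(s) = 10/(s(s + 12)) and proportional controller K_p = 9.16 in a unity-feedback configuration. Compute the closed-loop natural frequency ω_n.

ω_n = 9.57 rad/s

1 + K_p·P(s) = 0 gives s² + 12s + 91.6 = 0.
So ω_n² = 91.6 ⇒ ω_n = 9.571 rad/s, and ζ = 12/(2ω_n) = 0.627.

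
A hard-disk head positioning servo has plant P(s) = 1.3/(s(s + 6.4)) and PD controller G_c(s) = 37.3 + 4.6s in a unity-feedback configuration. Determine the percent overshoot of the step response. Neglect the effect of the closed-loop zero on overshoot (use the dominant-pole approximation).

Forward path: (37.3 + 4.6s)·1.3/(s(s+6.4)). The closed-loop characteristic equation is s² + (6.4 + 1.3·4.6)s + 1.3·37.3 = 0.
That is s² + 12.38s + 48.49 = 0, so ω_n = 6.963 rad/s and ζ = 12.38/(2·6.963) = 0.8889.
%OS = 100·exp(−πζ/√(1−ζ²)) = 0.225%.

0.225%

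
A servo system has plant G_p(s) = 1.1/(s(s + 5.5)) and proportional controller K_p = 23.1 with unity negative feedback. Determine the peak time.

From 1 + K_pG_p(s) = 0: s² + 5.5s + 25.41 = 0 ⇒ ω_n = 5.041, ζ = 0.5455.
Damped frequency ω_d = ω_n√(1−ζ²) = 4.225 rad/s, so peak time T_p = π/ω_d = 0.744 s.

T_p = 0.744 s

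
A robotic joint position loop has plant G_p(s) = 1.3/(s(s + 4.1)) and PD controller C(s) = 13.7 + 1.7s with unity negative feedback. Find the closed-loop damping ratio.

ζ = 0.748

Forward path: (13.7 + 1.7s)·1.3/(s(s+4.1)). The closed-loop characteristic equation is s² + (4.1 + 1.3·1.7)s + 1.3·13.7 = 0.
That is s² + 6.31s + 17.81 = 0, so ω_n = 4.22 rad/s and ζ = 6.31/(2·4.22) = 0.7476.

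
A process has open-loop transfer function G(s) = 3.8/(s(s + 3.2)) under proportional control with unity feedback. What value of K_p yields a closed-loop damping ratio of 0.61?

Closed-loop characteristic equation: s² + 3.2s + K_p·3.8 = 0.
So ω_n = √(3.8K_p) and 2ζω_n = 3.2, giving ζ = 3.2/(2√(3.8K_p)).
Setting ζ = 0.61: √(3.8K_p) = 3.2/(2·0.61) = 2.623, so K_p = 6.88/3.8 = 1.81.

K_p = 1.81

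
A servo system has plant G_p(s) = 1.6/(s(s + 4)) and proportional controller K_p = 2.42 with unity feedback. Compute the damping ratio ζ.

With unity feedback the closed-loop characteristic equation is s² + 4s + 2.42·1.6 = s² + 4s + 3.872 = 0.
So ω_n² = 3.872 ⇒ ω_n = 1.968 rad/s, and ζ = 4/(2ω_n) = 1.02.

ζ = 1.02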